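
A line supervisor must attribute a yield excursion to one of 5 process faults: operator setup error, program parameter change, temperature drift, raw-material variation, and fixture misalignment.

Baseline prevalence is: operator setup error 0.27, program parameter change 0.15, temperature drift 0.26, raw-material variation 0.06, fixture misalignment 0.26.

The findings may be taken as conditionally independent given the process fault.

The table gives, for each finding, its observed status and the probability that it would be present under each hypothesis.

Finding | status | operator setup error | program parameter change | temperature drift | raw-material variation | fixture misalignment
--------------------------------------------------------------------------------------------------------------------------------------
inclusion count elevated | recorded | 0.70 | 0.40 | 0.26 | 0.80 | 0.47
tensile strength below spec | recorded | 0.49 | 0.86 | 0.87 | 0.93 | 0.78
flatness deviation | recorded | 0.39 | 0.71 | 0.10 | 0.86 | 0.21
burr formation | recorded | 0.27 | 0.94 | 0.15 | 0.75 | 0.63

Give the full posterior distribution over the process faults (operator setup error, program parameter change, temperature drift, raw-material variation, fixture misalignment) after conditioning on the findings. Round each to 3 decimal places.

0.113, 0.398, 0.010, 0.333, 0.146

For each hypothesis, the unnormalized posterior weight is prior × product of the finding likelihoods:
  operator setup error: 0.27 × 0.70 × 0.49 × 0.39 × 0.27 = 0.0097518
  program parameter change: 0.15 × 0.40 × 0.86 × 0.71 × 0.94 = 0.034438
  temperature drift: 0.26 × 0.26 × 0.87 × 0.10 × 0.15 = 0.00088218
  raw-material variation: 0.06 × 0.80 × 0.93 × 0.86 × 0.75 = 0.028793
  fixture misalignment: 0.26 × 0.47 × 0.78 × 0.21 × 0.63 = 0.01261
Normalizing constant Z = 0.0097518 + 0.034438 + 0.00088218 + 0.028793 + 0.01261 = 0.086475.
P(operator setup error | evidence) = 0.0097518 / 0.086475 ≈ 0.113
P(program parameter change | evidence) = 0.034438 / 0.086475 ≈ 0.398
P(temperature drift | evidence) = 0.00088218 / 0.086475 ≈ 0.010
P(raw-material variation | evidence) = 0.028793 / 0.086475 ≈ 0.333
P(fixture misalignment | evidence) = 0.01261 / 0.086475 ≈ 0.146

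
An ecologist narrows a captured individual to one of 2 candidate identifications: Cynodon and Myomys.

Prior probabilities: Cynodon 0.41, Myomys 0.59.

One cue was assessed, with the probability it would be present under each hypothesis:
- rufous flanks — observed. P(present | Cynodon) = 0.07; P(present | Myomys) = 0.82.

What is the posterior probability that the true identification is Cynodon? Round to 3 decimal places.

0.056

Multiply each prior by the likelihood of the cue:
  Cynodon: 0.41 × 0.07 = 0.0287
  Myomys: 0.59 × 0.82 = 0.4838
Normalizing constant Z = 0.0287 + 0.4838 = 0.5125.
P(Cynodon | evidence) = 0.0287 / 0.5125 ≈ 0.056.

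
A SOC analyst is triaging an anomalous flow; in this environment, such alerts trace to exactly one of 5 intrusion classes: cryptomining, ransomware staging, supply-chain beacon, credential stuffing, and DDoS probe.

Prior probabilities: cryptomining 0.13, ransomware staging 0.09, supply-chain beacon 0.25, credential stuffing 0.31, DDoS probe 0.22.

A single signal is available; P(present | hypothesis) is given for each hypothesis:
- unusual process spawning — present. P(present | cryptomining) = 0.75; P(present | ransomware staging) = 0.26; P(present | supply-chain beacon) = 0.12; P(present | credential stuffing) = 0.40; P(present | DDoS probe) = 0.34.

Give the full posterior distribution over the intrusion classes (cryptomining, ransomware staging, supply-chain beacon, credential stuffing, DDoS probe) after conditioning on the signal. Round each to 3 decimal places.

0.279, 0.067, 0.086, 0.355, 0.214

For each hypothesis, the unnormalized posterior weight is prior × likelihood:
  cryptomining: 0.13 × 0.75 = 0.0975
  ransomware staging: 0.09 × 0.26 = 0.0234
  supply-chain beacon: 0.25 × 0.12 = 0.03
  credential stuffing: 0.31 × 0.40 = 0.124
  DDoS probe: 0.22 × 0.34 = 0.0748
The unnormalized weights sum to 0.3497.
P(cryptomining | evidence) = 0.0975 / 0.3497 ≈ 0.279
P(ransomware staging | evidence) = 0.0234 / 0.3497 ≈ 0.067
P(supply-chain beacon | evidence) = 0.03 / 0.3497 ≈ 0.086
P(credential stuffing | evidence) = 0.124 / 0.3497 ≈ 0.355
P(DDoS probe | evidence) = 0.0748 / 0.3497 ≈ 0.214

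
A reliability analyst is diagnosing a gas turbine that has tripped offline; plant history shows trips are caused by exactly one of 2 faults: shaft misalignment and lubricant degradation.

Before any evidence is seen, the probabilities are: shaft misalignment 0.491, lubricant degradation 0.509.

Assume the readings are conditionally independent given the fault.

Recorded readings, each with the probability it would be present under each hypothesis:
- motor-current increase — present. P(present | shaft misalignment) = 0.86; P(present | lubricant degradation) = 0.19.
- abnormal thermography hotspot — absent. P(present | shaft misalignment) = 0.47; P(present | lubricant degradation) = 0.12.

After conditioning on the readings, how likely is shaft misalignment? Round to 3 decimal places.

0.724

By Bayes' rule with conditional independence, the unnormalized weight for each hypothesis is prior × ∏ likelihoods (using 1 − P(present | H) for each absent reading):
  shaft misalignment: 0.491 × 0.86 × (1 − 0.47) = 0.2238
  lubricant degradation: 0.509 × 0.19 × (1 − 0.12) = 0.085105
Normalizing constant Z = 0.2238 + 0.085105 = 0.3089.
P(shaft misalignment | evidence) = 0.2238 / 0.3089 ≈ 0.724.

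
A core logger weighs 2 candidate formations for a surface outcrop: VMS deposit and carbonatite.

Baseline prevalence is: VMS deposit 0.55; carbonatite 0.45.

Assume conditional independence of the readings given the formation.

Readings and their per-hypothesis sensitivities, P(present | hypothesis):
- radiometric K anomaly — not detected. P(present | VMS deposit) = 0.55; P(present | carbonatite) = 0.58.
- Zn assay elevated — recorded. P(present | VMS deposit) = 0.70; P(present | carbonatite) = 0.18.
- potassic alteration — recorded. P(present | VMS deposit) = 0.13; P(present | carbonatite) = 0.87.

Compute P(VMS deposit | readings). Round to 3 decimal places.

0.432

By Bayes' rule with conditional independence, the unnormalized weight for each hypothesis is prior × ∏ likelihoods (using 1 − P(present | H) for each absent reading):
  VMS deposit: 0.55 × (1 − 0.55) × 0.70 × 0.13 = 0.022523
  carbonatite: 0.45 × (1 − 0.58) × 0.18 × 0.87 = 0.029597
Marginal likelihood of the evidence = 0.05212.
P(VMS deposit | evidence) = 0.022523 / 0.05212 ≈ 0.432.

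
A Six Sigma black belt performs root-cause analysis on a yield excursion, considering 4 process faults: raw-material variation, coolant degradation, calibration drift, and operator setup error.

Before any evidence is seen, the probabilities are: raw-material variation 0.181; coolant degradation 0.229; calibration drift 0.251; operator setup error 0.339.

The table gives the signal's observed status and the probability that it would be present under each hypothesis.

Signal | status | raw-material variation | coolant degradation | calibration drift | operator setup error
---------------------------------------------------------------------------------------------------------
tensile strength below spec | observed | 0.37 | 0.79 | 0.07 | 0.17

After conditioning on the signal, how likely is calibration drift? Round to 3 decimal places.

By Bayes' rule, the unnormalized weight for each hypothesis is prior × likelihood:
  raw-material variation: 0.181 × 0.37 = 0.06697
  coolant degradation: 0.229 × 0.79 = 0.18091
  calibration drift: 0.251 × 0.07 = 0.01757
  operator setup error: 0.339 × 0.17 = 0.05763
Marginal likelihood of the evidence = 0.32308.
P(calibration drift | evidence) = 0.01757 / 0.32308 ≈ 0.054.

0.054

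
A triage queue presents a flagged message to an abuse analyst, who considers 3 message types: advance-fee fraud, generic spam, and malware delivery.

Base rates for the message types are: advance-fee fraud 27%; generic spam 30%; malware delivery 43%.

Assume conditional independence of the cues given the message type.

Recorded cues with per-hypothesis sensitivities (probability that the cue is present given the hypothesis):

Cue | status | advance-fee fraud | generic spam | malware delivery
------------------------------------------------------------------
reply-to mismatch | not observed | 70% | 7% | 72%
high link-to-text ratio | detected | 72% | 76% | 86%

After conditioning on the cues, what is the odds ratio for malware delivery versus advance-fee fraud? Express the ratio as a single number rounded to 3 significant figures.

Unnormalized posterior weight (prior times the cue likelihoods) for each of the two hypotheses (using 1 − P(present | H) for each absent cue):
  malware delivery: 0.43 × (1 − 0.72) × 0.86 = 0.10354
  advance-fee fraud: 0.27 × (1 − 0.70) × 0.72 = 0.05832
Odds(malware delivery : advance-fee fraud) = 0.10354 / 0.05832 ≈ 1.78.

1.78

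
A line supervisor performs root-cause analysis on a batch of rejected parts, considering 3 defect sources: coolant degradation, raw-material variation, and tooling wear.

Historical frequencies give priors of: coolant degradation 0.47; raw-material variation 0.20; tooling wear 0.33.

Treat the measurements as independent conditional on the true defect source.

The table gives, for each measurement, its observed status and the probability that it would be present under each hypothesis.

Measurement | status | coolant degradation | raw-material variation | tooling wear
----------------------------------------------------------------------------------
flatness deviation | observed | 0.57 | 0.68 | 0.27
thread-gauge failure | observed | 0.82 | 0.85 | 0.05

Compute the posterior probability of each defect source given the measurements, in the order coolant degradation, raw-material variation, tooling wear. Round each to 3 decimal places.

0.647, 0.340, 0.013

For each hypothesis, the unnormalized posterior weight is prior × product of the measurement likelihoods:
  coolant degradation: 0.47 × 0.57 × 0.82 = 0.21968
  raw-material variation: 0.20 × 0.68 × 0.85 = 0.1156
  tooling wear: 0.33 × 0.27 × 0.05 = 0.004455
The unnormalized weights sum to 0.33973.
P(coolant degradation | evidence) = 0.21968 / 0.33973 ≈ 0.647
P(raw-material variation | evidence) = 0.1156 / 0.33973 ≈ 0.340
P(tooling wear | evidence) = 0.004455 / 0.33973 ≈ 0.013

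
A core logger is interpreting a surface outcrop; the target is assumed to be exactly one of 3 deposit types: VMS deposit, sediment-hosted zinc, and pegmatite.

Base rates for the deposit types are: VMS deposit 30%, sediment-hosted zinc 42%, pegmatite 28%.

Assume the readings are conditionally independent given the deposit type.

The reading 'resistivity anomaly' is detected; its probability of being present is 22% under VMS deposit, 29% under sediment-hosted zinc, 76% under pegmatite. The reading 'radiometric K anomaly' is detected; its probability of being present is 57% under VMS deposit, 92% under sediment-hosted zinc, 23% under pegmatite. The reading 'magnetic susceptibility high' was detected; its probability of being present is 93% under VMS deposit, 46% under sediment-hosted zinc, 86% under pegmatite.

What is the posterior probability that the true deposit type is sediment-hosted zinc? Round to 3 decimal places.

0.401

By Bayes' rule with conditional independence, the unnormalized weight for each hypothesis is prior × ∏ likelihoods:
  VMS deposit: 0.30 × 0.22 × 0.57 × 0.93 = 0.034987
  sediment-hosted zinc: 0.42 × 0.29 × 0.92 × 0.46 = 0.051546
  pegmatite: 0.28 × 0.76 × 0.23 × 0.86 = 0.042092
Normalizing constant Z = 0.034987 + 0.051546 + 0.042092 = 0.12862.
P(sediment-hosted zinc | evidence) = 0.051546 / 0.12862 ≈ 0.401.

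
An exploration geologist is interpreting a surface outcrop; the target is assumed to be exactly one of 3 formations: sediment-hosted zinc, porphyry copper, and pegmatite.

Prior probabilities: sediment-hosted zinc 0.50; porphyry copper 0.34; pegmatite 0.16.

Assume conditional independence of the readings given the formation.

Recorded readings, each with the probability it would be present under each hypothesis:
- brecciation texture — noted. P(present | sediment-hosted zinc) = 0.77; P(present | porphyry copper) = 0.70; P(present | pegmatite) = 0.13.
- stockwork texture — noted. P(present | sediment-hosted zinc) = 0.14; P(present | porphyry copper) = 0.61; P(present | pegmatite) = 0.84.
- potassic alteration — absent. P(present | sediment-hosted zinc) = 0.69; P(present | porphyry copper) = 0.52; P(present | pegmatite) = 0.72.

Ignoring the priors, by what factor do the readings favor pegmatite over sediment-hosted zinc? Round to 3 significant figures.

0.915

The Bayes factor is the ratio of the joint likelihoods of the reading pattern under the two hypotheses (using 1 − P(present | H) for each absent reading).
  pegmatite: 0.13 × 0.84 × (1 − 0.72) = 0.030576
  sediment-hosted zinc: 0.77 × 0.14 × (1 − 0.69) = 0.033418
Bayes factor = 0.030576 / 0.033418 ≈ 0.915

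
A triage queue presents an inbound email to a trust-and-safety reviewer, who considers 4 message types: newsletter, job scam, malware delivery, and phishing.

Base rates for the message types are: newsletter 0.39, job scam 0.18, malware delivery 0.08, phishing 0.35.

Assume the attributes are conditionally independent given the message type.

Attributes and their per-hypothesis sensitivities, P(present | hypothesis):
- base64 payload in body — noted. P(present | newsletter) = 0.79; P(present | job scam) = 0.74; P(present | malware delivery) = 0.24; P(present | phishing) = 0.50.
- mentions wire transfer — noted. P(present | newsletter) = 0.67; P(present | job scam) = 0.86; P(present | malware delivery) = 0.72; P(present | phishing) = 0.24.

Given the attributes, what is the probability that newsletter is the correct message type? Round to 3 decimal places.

0.548

By Bayes' rule with conditional independence, the unnormalized weight for each hypothesis is prior × ∏ likelihoods:
  newsletter: 0.39 × 0.79 × 0.67 = 0.20643
  job scam: 0.18 × 0.74 × 0.86 = 0.11455
  malware delivery: 0.08 × 0.24 × 0.72 = 0.013824
  phishing: 0.35 × 0.50 × 0.24 = 0.042
The unnormalized weights sum to 0.3768.
P(newsletter | evidence) = 0.20643 / 0.3768 ≈ 0.548.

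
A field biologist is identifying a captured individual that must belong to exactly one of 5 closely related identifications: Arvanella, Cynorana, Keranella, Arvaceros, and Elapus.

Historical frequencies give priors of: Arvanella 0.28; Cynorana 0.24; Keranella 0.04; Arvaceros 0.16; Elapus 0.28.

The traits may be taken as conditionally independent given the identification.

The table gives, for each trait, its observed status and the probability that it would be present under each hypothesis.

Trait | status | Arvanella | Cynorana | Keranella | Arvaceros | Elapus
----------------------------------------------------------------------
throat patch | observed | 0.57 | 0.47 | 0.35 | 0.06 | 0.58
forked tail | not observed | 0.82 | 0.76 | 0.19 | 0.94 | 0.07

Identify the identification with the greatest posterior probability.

Elapus

By Bayes' rule with conditional independence, the unnormalized weight for each hypothesis is prior × ∏ likelihoods (using 1 − P(present | H) for each absent trait):
  Arvanella: 0.28 × 0.57 × (1 − 0.82) = 0.028728
  Cynorana: 0.24 × 0.47 × (1 − 0.76) = 0.027072
  Keranella: 0.04 × 0.35 × (1 − 0.19) = 0.01134
  Arvaceros: 0.16 × 0.06 × (1 − 0.94) = 0.000576
  Elapus: 0.28 × 0.58 × (1 − 0.07) = 0.15103
Normalizing constant Z = 0.028728 + 0.027072 + 0.01134 + 0.000576 + 0.15103 = 0.21875.
P(Arvanella | evidence) ≈ 0.028728 / 0.21875 ≈ 0.131
P(Cynorana | evidence) ≈ 0.027072 / 0.21875 ≈ 0.124
P(Keranella | evidence) ≈ 0.01134 / 0.21875 ≈ 0.052
P(Arvaceros | evidence) ≈ 0.000576 / 0.21875 ≈ 0.003
P(Elapus | evidence) ≈ 0.15103 / 0.21875 ≈ 0.690
The largest is 0.690, so Elapus is most probable.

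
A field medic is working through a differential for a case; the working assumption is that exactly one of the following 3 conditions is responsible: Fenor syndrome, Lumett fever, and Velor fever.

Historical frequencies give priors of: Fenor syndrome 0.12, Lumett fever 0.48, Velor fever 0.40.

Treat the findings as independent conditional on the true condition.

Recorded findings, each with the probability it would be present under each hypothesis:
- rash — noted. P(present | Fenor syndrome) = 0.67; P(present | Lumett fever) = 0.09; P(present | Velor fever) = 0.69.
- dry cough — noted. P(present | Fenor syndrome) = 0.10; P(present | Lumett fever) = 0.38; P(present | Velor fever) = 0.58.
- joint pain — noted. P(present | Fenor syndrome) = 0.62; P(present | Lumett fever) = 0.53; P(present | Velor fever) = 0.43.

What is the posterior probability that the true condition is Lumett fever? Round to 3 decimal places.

0.105

Multiply each prior by the joint likelihood of the evidence pattern:
  Fenor syndrome: 0.12 × 0.67 × 0.10 × 0.62 = 0.0049848
  Lumett fever: 0.48 × 0.09 × 0.38 × 0.53 = 0.0087005
  Velor fever: 0.40 × 0.69 × 0.58 × 0.43 = 0.068834
Normalizing constant Z = 0.0049848 + 0.0087005 + 0.068834 = 0.08252.
P(Lumett fever | evidence) = 0.0087005 / 0.08252 ≈ 0.105.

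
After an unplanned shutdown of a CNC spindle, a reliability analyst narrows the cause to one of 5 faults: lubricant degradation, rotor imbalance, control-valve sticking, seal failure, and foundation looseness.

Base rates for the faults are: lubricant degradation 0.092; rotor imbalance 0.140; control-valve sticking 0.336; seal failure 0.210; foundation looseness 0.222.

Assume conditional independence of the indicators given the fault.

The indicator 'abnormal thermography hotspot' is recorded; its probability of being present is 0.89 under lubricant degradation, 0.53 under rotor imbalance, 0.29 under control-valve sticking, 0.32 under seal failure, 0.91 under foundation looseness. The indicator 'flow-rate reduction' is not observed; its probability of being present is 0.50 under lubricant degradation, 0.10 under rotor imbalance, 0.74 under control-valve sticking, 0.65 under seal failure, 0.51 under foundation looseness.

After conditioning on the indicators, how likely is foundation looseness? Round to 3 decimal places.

By Bayes' rule with conditional independence, the unnormalized weight for each hypothesis is prior × ∏ likelihoods (using 1 − P(present | H) for each absent indicator):
  lubricant degradation: 0.092 × 0.89 × (1 − 0.50) = 0.04094
  rotor imbalance: 0.140 × 0.53 × (1 − 0.10) = 0.06678
  control-valve sticking: 0.336 × 0.29 × (1 − 0.74) = 0.025334
  seal failure: 0.210 × 0.32 × (1 − 0.65) = 0.02352
  foundation looseness: 0.222 × 0.91 × (1 − 0.51) = 0.09899
Normalizing constant Z = 0.04094 + 0.06678 + 0.025334 + 0.02352 + 0.09899 = 0.25556.
P(foundation looseness | evidence) = 0.09899 / 0.25556 ≈ 0.387.

0.387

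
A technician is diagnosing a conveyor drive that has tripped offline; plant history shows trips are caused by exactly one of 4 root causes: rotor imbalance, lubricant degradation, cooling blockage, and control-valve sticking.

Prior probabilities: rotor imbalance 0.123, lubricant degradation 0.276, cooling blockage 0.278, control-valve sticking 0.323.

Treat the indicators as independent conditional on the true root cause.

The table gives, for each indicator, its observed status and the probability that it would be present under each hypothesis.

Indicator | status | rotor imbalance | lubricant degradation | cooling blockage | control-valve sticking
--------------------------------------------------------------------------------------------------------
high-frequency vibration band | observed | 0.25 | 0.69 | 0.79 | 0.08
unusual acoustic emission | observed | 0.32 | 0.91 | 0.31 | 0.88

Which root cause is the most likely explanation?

Multiply each prior by the joint likelihood of the indicator pattern:
  rotor imbalance: 0.123 × 0.25 × 0.32 = 0.00984
  lubricant degradation: 0.276 × 0.69 × 0.91 = 0.1733
  cooling blockage: 0.278 × 0.79 × 0.31 = 0.068082
  control-valve sticking: 0.323 × 0.08 × 0.88 = 0.022739
Marginal likelihood of the evidence = 0.27396.
P(rotor imbalance | evidence) ≈ 0.00984 / 0.27396 ≈ 0.036
P(lubricant degradation | evidence) ≈ 0.1733 / 0.27396 ≈ 0.633
P(cooling blockage | evidence) ≈ 0.068082 / 0.27396 ≈ 0.249
P(control-valve sticking | evidence) ≈ 0.022739 / 0.27396 ≈ 0.083
The largest is 0.633, so lubricant degradation is most probable.

lubricant degradation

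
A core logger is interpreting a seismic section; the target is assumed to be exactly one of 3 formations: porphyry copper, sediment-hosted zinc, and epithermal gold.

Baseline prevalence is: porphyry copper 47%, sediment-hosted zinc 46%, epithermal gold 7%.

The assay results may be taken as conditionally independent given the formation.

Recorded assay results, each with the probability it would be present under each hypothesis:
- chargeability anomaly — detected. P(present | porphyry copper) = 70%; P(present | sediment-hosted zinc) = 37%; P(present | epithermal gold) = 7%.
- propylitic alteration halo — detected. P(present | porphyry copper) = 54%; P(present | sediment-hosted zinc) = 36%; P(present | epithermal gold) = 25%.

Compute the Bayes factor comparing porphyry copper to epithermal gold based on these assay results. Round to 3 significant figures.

Joint likelihood of the assay result pattern under each hypothesis:
  porphyry copper: 0.70 × 0.54 = 0.378
  epithermal gold: 0.07 × 0.25 = 0.0175
Bayes factor = 0.378 / 0.0175 ≈ 21.6

21.6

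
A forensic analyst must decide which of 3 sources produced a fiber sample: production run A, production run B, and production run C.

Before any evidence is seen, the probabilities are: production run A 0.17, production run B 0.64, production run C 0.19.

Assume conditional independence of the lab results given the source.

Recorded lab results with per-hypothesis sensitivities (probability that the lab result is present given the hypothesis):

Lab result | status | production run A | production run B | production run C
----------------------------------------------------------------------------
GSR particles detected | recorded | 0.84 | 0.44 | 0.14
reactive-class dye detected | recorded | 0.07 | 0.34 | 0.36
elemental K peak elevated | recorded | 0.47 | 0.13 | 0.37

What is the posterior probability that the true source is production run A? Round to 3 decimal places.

0.227

By Bayes' rule with conditional independence, the unnormalized weight for each hypothesis is prior × ∏ likelihoods:
  production run A: 0.17 × 0.84 × 0.07 × 0.47 = 0.0046981
  production run B: 0.64 × 0.44 × 0.34 × 0.13 = 0.012447
  production run C: 0.19 × 0.14 × 0.36 × 0.37 = 0.0035431
Marginal likelihood of the evidence = 0.020688.
P(production run A | evidence) = 0.0046981 / 0.020688 ≈ 0.227.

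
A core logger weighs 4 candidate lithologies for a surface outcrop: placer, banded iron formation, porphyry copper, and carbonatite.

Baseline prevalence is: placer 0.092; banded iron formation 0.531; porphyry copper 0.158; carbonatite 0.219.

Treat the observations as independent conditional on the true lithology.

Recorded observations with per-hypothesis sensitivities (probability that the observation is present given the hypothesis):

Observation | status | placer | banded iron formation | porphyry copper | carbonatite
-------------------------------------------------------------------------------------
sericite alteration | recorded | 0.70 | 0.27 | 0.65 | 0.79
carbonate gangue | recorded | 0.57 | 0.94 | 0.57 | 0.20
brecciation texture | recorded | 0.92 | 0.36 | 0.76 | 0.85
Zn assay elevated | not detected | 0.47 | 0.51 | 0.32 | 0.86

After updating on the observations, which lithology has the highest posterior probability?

Multiply each prior by the joint likelihood of the evidence pattern (using 1 − P(present | H) for each absent observation):
  placer: 0.092 × 0.70 × 0.57 × 0.92 × (1 − 0.47) = 0.017899
  banded iron formation: 0.531 × 0.27 × 0.94 × 0.36 × (1 − 0.51) = 0.023773
  porphyry copper: 0.158 × 0.65 × 0.57 × 0.76 × (1 − 0.32) = 0.030253
  carbonatite: 0.219 × 0.79 × 0.20 × 0.85 × (1 − 0.86) = 0.0041176
Marginal likelihood of the evidence = 0.076042.
P(placer | evidence) ≈ 0.017899 / 0.076042 ≈ 0.235
P(banded iron formation | evidence) ≈ 0.023773 / 0.076042 ≈ 0.313
P(porphyry copper | evidence) ≈ 0.030253 / 0.076042 ≈ 0.398
P(carbonatite | evidence) ≈ 0.0041176 / 0.076042 ≈ 0.054
The largest is 0.398, so porphyry copper is most probable.

porphyry copper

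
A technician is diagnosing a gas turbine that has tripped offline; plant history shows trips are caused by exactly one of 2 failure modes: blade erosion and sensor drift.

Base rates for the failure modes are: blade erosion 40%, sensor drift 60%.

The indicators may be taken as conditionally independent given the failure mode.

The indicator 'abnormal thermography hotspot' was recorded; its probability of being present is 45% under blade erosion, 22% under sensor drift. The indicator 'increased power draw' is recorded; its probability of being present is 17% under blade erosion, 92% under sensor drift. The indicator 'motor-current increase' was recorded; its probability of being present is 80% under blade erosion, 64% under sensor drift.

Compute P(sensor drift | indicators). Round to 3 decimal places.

By Bayes' rule with conditional independence, the unnormalized weight for each hypothesis is prior × ∏ likelihoods:
  blade erosion: 0.40 × 0.45 × 0.17 × 0.80 = 0.02448
  sensor drift: 0.60 × 0.22 × 0.92 × 0.64 = 0.077722
Marginal likelihood of the evidence = 0.1022.
P(sensor drift | evidence) = 0.077722 / 0.1022 ≈ 0.760.

0.760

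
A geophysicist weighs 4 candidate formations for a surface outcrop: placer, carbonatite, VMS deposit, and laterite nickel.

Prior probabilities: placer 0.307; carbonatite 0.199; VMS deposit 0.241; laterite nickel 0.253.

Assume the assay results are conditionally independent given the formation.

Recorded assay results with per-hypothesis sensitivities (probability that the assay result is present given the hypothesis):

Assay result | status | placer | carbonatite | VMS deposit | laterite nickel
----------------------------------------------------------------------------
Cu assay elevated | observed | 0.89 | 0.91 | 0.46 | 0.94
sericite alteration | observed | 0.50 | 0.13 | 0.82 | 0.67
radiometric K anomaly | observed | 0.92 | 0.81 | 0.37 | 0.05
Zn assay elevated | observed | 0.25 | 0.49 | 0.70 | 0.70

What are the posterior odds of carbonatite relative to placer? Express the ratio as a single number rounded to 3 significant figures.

Posterior odds equal prior odds times the likelihood ratio; only the two competing hypotheses matter.
  carbonatite: 0.199 × 0.91 × 0.13 × 0.81 × 0.49 = 0.0093437
  placer: 0.307 × 0.89 × 0.50 × 0.92 × 0.25 = 0.031421
Odds(carbonatite : placer) = 0.0093437 / 0.031421 ≈ 0.297.

0.297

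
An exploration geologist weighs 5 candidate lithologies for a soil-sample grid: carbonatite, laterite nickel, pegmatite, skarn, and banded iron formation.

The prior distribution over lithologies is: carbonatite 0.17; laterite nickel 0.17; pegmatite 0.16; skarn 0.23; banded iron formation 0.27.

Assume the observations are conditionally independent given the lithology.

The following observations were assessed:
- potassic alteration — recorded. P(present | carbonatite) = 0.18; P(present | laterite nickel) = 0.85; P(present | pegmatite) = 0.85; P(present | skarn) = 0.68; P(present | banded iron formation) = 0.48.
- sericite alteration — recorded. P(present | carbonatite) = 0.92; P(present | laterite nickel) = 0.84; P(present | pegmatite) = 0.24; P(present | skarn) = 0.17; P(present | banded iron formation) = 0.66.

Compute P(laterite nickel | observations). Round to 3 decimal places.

By Bayes' rule with conditional independence, the unnormalized weight for each hypothesis is prior × ∏ likelihoods:
  carbonatite: 0.17 × 0.18 × 0.92 = 0.028152
  laterite nickel: 0.17 × 0.85 × 0.84 = 0.12138
  pegmatite: 0.16 × 0.85 × 0.24 = 0.03264
  skarn: 0.23 × 0.68 × 0.17 = 0.026588
  banded iron formation: 0.27 × 0.48 × 0.66 = 0.085536
The unnormalized weights sum to 0.2943.
P(laterite nickel | evidence) = 0.12138 / 0.2943 ≈ 0.412.

0.412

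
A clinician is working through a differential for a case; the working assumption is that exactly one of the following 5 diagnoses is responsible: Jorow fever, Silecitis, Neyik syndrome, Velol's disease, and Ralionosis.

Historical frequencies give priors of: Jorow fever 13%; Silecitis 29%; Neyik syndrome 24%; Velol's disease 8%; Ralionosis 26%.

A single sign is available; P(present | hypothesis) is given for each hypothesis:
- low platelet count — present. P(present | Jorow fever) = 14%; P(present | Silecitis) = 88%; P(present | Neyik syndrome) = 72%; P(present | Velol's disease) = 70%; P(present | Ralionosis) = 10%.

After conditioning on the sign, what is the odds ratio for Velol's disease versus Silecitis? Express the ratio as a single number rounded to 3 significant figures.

Unnormalized posterior weight (prior times the sign likelihood) for each of the two hypotheses:
  Velol's disease: 0.08 × 0.70 = 0.056
  Silecitis: 0.29 × 0.88 = 0.2552
Posterior odds = 0.056 / 0.2552 ≈ 0.219.

0.219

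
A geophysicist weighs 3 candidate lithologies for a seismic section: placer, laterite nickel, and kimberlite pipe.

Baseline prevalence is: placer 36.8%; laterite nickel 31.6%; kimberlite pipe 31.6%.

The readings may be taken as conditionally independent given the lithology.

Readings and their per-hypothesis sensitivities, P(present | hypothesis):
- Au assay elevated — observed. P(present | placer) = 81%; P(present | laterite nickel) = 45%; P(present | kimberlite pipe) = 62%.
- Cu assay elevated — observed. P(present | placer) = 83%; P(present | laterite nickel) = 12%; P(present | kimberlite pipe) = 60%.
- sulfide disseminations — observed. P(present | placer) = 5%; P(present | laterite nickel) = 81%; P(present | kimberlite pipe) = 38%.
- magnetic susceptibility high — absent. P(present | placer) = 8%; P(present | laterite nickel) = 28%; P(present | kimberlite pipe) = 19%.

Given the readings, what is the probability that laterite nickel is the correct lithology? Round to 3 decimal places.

0.173

Multiply each prior by the joint likelihood of the reading pattern (using 1 − P(present | H) for each absent reading):
  placer: 0.368 × 0.81 × 0.83 × 0.05 × (1 − 0.08) = 0.011381
  laterite nickel: 0.316 × 0.45 × 0.12 × 0.81 × (1 − 0.28) = 0.0099517
  kimberlite pipe: 0.316 × 0.62 × 0.60 × 0.38 × (1 − 0.19) = 0.036183
The unnormalized weights sum to 0.057515.
P(laterite nickel | evidence) = 0.0099517 / 0.057515 ≈ 0.173.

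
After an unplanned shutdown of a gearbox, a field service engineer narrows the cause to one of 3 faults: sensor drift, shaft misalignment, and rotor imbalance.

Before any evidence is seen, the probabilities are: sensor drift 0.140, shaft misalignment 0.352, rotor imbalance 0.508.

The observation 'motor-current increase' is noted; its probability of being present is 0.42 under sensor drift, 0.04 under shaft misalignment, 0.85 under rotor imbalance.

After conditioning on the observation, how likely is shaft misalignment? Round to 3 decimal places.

0.028

Multiply each prior by the likelihood of the observation:
  sensor drift: 0.140 × 0.42 = 0.0588
  shaft misalignment: 0.352 × 0.04 = 0.01408
  rotor imbalance: 0.508 × 0.85 = 0.4318
The unnormalized weights sum to 0.50468.
P(shaft misalignment | evidence) = 0.01408 / 0.50468 ≈ 0.028.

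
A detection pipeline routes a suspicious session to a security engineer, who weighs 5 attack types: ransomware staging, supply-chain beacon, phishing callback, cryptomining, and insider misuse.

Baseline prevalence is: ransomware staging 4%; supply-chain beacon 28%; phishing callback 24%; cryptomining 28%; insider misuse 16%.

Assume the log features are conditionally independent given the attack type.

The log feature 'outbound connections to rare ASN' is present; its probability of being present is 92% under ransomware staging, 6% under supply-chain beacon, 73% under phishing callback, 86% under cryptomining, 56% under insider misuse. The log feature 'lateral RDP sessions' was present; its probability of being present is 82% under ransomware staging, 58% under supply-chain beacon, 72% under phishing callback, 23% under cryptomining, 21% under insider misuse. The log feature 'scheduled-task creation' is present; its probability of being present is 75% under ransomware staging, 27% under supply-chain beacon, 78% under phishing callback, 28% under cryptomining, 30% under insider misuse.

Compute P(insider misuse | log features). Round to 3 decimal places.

Multiply each prior by the joint likelihood of the log feature pattern:
  ransomware staging: 0.04 × 0.92 × 0.82 × 0.75 = 0.022632
  supply-chain beacon: 0.28 × 0.06 × 0.58 × 0.27 = 0.0026309
  phishing callback: 0.24 × 0.73 × 0.72 × 0.78 = 0.098392
  cryptomining: 0.28 × 0.86 × 0.23 × 0.28 = 0.015508
  insider misuse: 0.16 × 0.56 × 0.21 × 0.30 = 0.0056448
Normalizing constant Z = 0.022632 + 0.0026309 + 0.098392 + 0.015508 + 0.0056448 = 0.14481.
P(insider misuse | evidence) = 0.0056448 / 0.14481 ≈ 0.039.

0.039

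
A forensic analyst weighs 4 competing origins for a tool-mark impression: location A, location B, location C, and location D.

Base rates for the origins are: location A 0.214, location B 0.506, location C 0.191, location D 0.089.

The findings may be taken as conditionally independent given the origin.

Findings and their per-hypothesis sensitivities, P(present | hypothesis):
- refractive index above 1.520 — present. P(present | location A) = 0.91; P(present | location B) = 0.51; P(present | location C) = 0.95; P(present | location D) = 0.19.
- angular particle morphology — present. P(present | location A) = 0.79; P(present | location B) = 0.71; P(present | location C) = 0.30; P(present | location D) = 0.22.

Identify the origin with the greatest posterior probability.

Multiply each prior by the joint likelihood of the evidence pattern:
  location A: 0.214 × 0.91 × 0.79 = 0.15384
  location B: 0.506 × 0.51 × 0.71 = 0.18322
  location C: 0.191 × 0.95 × 0.30 = 0.054435
  location D: 0.089 × 0.19 × 0.22 = 0.0037202
Marginal likelihood of the evidence = 0.39522.
P(location A | evidence) ≈ 0.15384 / 0.39522 ≈ 0.389
P(location B | evidence) ≈ 0.18322 / 0.39522 ≈ 0.464
P(location C | evidence) ≈ 0.054435 / 0.39522 ≈ 0.138
P(location D | evidence) ≈ 0.0037202 / 0.39522 ≈ 0.009
The largest is 0.464, so location B is most probable.

location B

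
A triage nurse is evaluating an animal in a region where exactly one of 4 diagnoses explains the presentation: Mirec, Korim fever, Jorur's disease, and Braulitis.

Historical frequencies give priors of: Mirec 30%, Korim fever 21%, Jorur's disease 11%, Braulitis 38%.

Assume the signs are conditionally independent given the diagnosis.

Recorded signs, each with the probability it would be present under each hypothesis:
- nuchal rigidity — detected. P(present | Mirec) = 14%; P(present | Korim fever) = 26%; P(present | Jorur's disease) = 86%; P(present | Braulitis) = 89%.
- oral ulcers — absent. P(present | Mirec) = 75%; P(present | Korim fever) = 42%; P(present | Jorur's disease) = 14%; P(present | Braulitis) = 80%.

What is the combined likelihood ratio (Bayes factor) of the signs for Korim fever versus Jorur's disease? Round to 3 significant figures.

Take the product of per-sign likelihoods under each hypothesis (using 1 − P(present | H) for each absent sign), then divide.
  Korim fever: 0.26 × (1 − 0.42) = 0.1508
  Jorur's disease: 0.86 × (1 − 0.14) = 0.7396
Bayes factor = 0.1508 / 0.7396 ≈ 0.204

0.204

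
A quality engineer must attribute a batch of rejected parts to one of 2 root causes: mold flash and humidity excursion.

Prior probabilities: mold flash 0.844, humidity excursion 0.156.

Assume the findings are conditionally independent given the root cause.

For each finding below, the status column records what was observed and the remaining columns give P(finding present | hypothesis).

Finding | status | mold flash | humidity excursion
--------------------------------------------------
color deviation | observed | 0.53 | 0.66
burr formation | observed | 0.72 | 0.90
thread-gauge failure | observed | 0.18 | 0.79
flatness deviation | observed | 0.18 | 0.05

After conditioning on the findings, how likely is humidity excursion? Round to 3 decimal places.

By Bayes' rule with conditional independence, the unnormalized weight for each hypothesis is prior × ∏ likelihoods:
  mold flash: 0.844 × 0.53 × 0.72 × 0.18 × 0.18 = 0.010435
  humidity excursion: 0.156 × 0.66 × 0.90 × 0.79 × 0.05 = 0.0036602
Marginal likelihood of the evidence = 0.014095.
P(humidity excursion | evidence) = 0.0036602 / 0.014095 ≈ 0.260.

0.260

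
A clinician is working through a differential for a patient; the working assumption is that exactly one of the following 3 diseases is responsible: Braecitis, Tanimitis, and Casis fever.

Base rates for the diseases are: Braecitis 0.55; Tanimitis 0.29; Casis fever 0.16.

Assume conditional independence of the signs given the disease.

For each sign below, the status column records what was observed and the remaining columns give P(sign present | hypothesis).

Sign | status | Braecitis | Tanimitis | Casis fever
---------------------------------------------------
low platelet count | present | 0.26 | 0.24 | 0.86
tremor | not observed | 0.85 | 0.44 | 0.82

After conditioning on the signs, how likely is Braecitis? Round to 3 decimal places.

0.252

For each hypothesis, the unnormalized posterior weight is prior × product of the sign likelihoods (using 1 − P(present | H) for each absent sign):
  Braecitis: 0.55 × 0.26 × (1 − 0.85) = 0.02145
  Tanimitis: 0.29 × 0.24 × (1 − 0.44) = 0.038976
  Casis fever: 0.16 × 0.86 × (1 − 0.82) = 0.024768
The unnormalized weights sum to 0.085194.
P(Braecitis | evidence) = 0.02145 / 0.085194 ≈ 0.252.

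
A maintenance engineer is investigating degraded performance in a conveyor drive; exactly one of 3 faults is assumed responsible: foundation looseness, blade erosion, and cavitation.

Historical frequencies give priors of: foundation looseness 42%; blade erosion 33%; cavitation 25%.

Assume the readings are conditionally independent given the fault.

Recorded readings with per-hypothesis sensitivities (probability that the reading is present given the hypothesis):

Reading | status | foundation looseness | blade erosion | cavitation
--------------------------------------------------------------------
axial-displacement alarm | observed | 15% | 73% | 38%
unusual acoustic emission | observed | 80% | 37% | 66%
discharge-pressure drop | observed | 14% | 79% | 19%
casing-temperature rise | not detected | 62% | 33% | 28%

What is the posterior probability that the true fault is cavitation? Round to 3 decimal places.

0.147

For each hypothesis, the unnormalized posterior weight is prior × product of the reading likelihoods (using 1 − P(present | H) for each absent reading):
  foundation looseness: 0.42 × 0.15 × 0.80 × 0.14 × (1 − 0.62) = 0.0026813
  blade erosion: 0.33 × 0.73 × 0.37 × 0.79 × (1 − 0.33) = 0.047178
  cavitation: 0.25 × 0.38 × 0.66 × 0.19 × (1 − 0.28) = 0.0085774
Marginal likelihood of the evidence = 0.058437.
P(cavitation | evidence) = 0.0085774 / 0.058437 ≈ 0.147.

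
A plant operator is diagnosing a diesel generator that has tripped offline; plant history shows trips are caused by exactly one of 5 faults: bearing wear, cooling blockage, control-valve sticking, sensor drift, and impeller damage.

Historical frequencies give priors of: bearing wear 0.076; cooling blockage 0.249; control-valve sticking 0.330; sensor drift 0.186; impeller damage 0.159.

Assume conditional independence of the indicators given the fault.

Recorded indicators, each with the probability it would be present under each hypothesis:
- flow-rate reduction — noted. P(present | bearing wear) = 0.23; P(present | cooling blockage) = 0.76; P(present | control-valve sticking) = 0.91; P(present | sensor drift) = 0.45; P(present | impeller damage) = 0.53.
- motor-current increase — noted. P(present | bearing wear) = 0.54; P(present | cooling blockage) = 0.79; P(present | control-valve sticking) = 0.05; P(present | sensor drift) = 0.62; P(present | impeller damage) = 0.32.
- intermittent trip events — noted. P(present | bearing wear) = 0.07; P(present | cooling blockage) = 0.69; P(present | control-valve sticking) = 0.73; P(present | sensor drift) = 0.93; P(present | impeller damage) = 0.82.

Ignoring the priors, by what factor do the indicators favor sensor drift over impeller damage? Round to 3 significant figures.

Joint likelihood of the indicator pattern under each hypothesis:
  sensor drift: 0.45 × 0.62 × 0.93 = 0.25947
  impeller damage: 0.53 × 0.32 × 0.82 = 0.13907
Bayes factor = 0.25947 / 0.13907 ≈ 1.87

1.87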